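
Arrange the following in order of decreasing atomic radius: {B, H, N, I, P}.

Moving right in a period, electrons are added to the same shell under a stronger nuclear pull, so atoms get smaller; moving down, a new shell is opened and atoms get larger.
Here both period and group differ, so the two effects have to be weighed against each other.
N > H: the two effects oppose for this pair; the down-group effect wins (71 vs 32 pm).
B > N: B lies to the left of N in period 2, so the across-period effect alone puts B larger.
P > B: period and group pull opposite ways; the down-group shift dominates (111 vs 85 pm).
I > P: the two effects oppose for this pair; the down-group effect wins (133 vs 111 pm).
Tabulated atomic radius (pm): H 32, B 85, N 71, P 111, I 133.
So from largest to smallest: I > P > B > N > H.

I > P > B > N > H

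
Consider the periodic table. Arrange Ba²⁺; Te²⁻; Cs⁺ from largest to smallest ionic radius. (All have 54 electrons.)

All of these have 54 electrons, so size is governed by nuclear charge alone: the more protons, the stronger the pull on the same electron cloud, and the smaller the ion.
Nuclear charges: Ba²⁺ (Z=56), Cs⁺ (Z=55), Te²⁻ (Z=52).
Largest to smallest: Te²⁻ > Cs⁺ > Ba²⁺.

Te²⁻, Cs⁺, Ba²⁺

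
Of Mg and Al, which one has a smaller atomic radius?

Radius decreases left→right (rising Z_eff, same n) and increases top→bottom (higher n).
All lie in period 3, so atomic radius increases right to left.
So Al has the smaller atomic radius (Al < Mg).

Al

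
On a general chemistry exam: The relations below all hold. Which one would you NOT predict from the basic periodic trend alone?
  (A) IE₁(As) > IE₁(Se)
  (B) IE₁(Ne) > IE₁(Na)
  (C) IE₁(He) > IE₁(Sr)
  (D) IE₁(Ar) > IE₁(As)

(A)

The general trend: first ionization energy increases across a period and decreases down a group.
(A) As (period 4, group 15) vs Se (period 4, group 16): the stated order contradicts the simple trend.
(B) Ne (period 2, group 18) vs Na (period 3, group 1): the stated order agrees with the simple trend.
(C) He (period 1, group 18) vs Sr (period 5, group 2): the stated order agrees with the simple trend.
(D) Ar (period 3, group 18) vs As (period 4, group 15): the stated order agrees with the simple trend.
The exception is (A): Se (4p⁴) ionizes more easily than half-filled As (4p³).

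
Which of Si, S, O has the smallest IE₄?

Si

IE_4 is the cost of taking one more electron from the +3 cation: Si³⁺ still has 1 valence electron; S³⁺ still has 3 valence electrons; O³⁺ still has 3 valence electrons.
All are still removing valence electrons, so compare the +3 ions as you would atoms: IE_4 generally rises across a period (higher Z_eff) and falls down a group (larger shell), subject to the usual subshell exceptions.
Valence configurations: Si³⁺ [Ne]3s¹, S³⁺ [Ne]3s²3p¹, O³⁺ [He]2s²2p¹.
Approximate IE_4 values (kJ/mol): Si 4356, S 4556, O 7469.
Hence IE_4: Si < S < O.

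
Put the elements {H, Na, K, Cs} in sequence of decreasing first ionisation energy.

First ionization energy rises across a period (greater Z_eff holds electrons more tightly) and falls down a group (valence electrons are farther from the nucleus).
All are in group 1, so first ionization energy increases up the group.
So from highest to lowest: H > Na > K > Cs.

H, Na, K, Cs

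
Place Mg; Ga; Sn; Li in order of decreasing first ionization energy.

Mg, Sn, Ga, Li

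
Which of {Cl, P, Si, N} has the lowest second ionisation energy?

Consider each +1 ion: Cl⁺ still has 6 valence electrons; P⁺ still has 4 valence electrons; Si⁺ still has 3 valence electrons; N⁺ still has 4 valence electrons.
All are still removing valence electrons, so compare the +1 ions as you would atoms: IE_2 generally rises across a period (higher Z_eff) and falls down a group (larger shell), subject to the usual subshell exceptions.
Valence configurations: Cl⁺ [Ne]3s²3p⁴, P⁺ [Ne]3s²3p², Si⁺ [Ne]3s²3p¹, N⁺ [He]2s²2p².
Tabulated IE_2 (kJ/mol): Cl 2298, P 1907, Si 1577, N 2856.
Overall IE_2 order: Si < P < Cl < N.

Si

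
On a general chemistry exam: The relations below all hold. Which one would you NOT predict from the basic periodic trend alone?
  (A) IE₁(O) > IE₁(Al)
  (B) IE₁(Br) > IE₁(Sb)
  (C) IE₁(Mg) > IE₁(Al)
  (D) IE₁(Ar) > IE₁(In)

(C)

The general trend: first ionization energy increases across a period and decreases down a group.
(A) O (period 2, group 16) vs Al (period 3, group 13): the stated order agrees with the simple trend.
(B) Br (period 4, group 17) vs Sb (period 5, group 15): the stated order agrees with the simple trend.
(C) Mg (period 3, group 2) vs Al (period 3, group 13): the stated order contradicts the simple trend.
(D) Ar (period 3, group 18) vs In (period 5, group 13): the stated order agrees with the simple trend.
The exception is (C): Al's single 3p electron is easier to remove than one from Mg's filled 3s².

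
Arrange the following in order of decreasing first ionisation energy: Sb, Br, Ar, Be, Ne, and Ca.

Ne, Ar, Br, Be, Sb, Ca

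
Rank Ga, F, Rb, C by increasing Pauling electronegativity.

Rb < Ga < C < F

C is in period 2, group 14; F is in period 2, group 17; Ga is in period 4, group 13; Rb is in period 5, group 1.
Electronegativity increases across a period and decreases down a group, tracking effective nuclear charge and atomic size.
Here both period and group differ, so the two effects have to be weighed against each other.
Ga > Rb: relative to Rb, both the across-period and down-group shifts push Ga's electronegativity up.
C > Ga: relative to Ga, both the across-period and down-group shifts push C's electronegativity up.
F > C: both are in period 2; the period trend gives F the larger value.
Approximate values (Pauling): C 2.55, F 3.98, Ga 1.81, Rb 0.82.
So from lowest to highest: Rb < Ga < C < F.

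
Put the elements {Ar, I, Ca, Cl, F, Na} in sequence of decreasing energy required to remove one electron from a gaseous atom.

F > Ar > Cl > I > Ca > Na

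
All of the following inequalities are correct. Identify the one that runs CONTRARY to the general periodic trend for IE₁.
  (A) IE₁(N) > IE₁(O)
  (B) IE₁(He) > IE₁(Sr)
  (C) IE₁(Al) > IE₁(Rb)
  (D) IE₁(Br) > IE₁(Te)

(A)

The general trend: IE₁ increases across a period and decreases down a group.
(A) N (period 2, group 15) vs O (period 2, group 16): the stated order contradicts the simple trend.
(B) He (period 1, group 18) vs Sr (period 5, group 2): the stated order agrees with the simple trend.
(C) Al (period 3, group 13) vs Rb (period 5, group 1): the stated order agrees with the simple trend.
(D) Br (period 4, group 17) vs Te (period 5, group 16): the stated order agrees with the simple trend.
The exception is (A): pairing an electron in O's 2p⁴ costs repulsion energy, so O ionizes more easily than half-filled N (2p³).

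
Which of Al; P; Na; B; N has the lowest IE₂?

Consider each +1 ion: Al⁺ still has 2 valence electrons; P⁺ still has 4 valence electrons; Na⁺ is the bare [Ne] core; B⁺ still has 2 valence electrons; N⁺ still has 4 valence electrons.
Breaking into a closed-shell core is much more expensive than removing a leftover valence electron — Na has the largest IE_2 here.
Valence configurations: Al⁺ [Ne]3s², P⁺ [Ne]3s²3p², B⁺ [He]2s², N⁺ [He]2s²2p².
Approximate IE_2 values (kJ/mol): Al 1817, P 1907, Na 4562, B 2427, N 2856.
Hence IE_2: Al < P < B < N < Na.

Al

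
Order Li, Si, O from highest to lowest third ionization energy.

Li, O, Si

The third ionization energy removes an electron from the +2 ion. For each element: Li²⁺ is already 1 electron into the core; Si²⁺ still has 2 valence electrons; O²⁺ still has 4 valence electrons.
Core electrons are held far more tightly than valence electrons, so Li tops the IE_3 order.
Valence configurations: Si²⁺ [Ne]3s², O²⁺ [He]2s²2p².
Approximate IE_3 values (kJ/mol): Li 11815, Si 3232, O 5300.
So the third ionization energies run Si < O < Li.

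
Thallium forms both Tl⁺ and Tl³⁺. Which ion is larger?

Tl⁺

Both ions have Z = 81 protons, but Tl³⁺ has lost more electrons, so its remaining electrons feel a larger effective nuclear charge per electron and are pulled in more tightly.
Higher positive charge → smaller ion, so Tl⁺ > Tl³⁺.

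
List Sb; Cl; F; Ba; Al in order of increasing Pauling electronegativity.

F is in period 2, group 17; Al is in period 3, group 13; Cl is in period 3, group 17; Sb is in period 5, group 15; Ba is in period 6, group 2.
Electronegativity increases across a period and decreases down a group, tracking effective nuclear charge and atomic size.
Neither a single period nor a single group — weigh both effects.
Al > Ba: both effects reinforce here, so Al is clearly the higher of the two.
Sb > Al: period and group pull opposite ways; the across-period shift dominates (2.05 vs 1.61).
Cl > Sb: both effects reinforce here, so Cl is clearly the higher of the two.
F > Cl: F sits above Cl in group 17, so the down-group effect alone puts F higher.
Approximate values (Pauling): F 3.98, Al 1.61, Cl 3.16, Sb 2.05, Ba 0.89.
So from lowest to highest: Ba < Al < Sb < Cl < F.

Ba, Al, Sb, Cl, F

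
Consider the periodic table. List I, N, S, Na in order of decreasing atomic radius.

Atomic radius shrinks across a period as nuclear charge pulls the same shell inward, and grows down a group as new shells are added.
These span different periods and groups, so the two trends combine.
S > N: period and group pull opposite ways; the down-group shift dominates (103 vs 71 pm).
I > S: period and group pull opposite ways; the down-group shift dominates (133 vs 103 pm).
Na > I: the two effects oppose for this pair; the across-period effect wins (155 vs 133 pm).
Tabulated atomic radius (pm): N 71, Na 155, S 103, I 133.
So from largest to smallest: Na > I > S > N.

Na, I, S, N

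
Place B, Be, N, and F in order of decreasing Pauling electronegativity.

Be is in period 2, group 2; B is in period 2, group 13; N is in period 2, group 15; F is in period 2, group 17.
Electronegativity increases across a period and decreases down a group, tracking effective nuclear charge and atomic size.
All lie in period 2, so electronegativity increases left to right.
So from highest to lowest: F > N > B > Be.

F > N > B > Be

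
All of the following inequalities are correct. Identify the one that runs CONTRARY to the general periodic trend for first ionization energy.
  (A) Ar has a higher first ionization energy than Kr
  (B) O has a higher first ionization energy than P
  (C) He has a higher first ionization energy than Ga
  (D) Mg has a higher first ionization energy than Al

The general trend: first ionization energy increases across a period and decreases down a group.
(A) Ar (period 3, group 18) vs Kr (period 4, group 18): the stated order agrees with the simple trend.
(B) O (period 2, group 16) vs P (period 3, group 15): the stated order agrees with the simple trend.
(C) He (period 1, group 18) vs Ga (period 4, group 13): the stated order agrees with the simple trend.
(D) Mg (period 3, group 2) vs Al (period 3, group 13): the stated order contradicts the simple trend.
The exception is (D): Al's single 3p electron is easier to remove than one from Mg's filled 3s².

(D)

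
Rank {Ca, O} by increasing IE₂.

Ca, O

After 1 electron has been removed, what remains? Ca⁺ still has 1 valence electron; O⁺ still has 5 valence electrons.
All are still removing valence electrons, so compare the +1 ions as you would atoms: IE_2 generally rises across a period (higher Z_eff) and falls down a group (larger shell), subject to the usual subshell exceptions.
Valence configurations: Ca⁺ [Ar]4s¹, O⁺ [He]2s²2p³.
The numbers (kJ/mol): Ca 1145, O 3388.
Putting it together, IE_2: Ca < O.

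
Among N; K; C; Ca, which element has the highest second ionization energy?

K

The second ionization energy removes an electron from the +1 ion. For each element: N⁺ still has 4 valence electrons; K⁺ is the bare [Ar] core; C⁺ still has 3 valence electrons; Ca⁺ still has 1 valence electron.
Pulling an electron out of a noble-gas core costs far more than removing a remaining valence electron, so K sits at the high end of IE_2.
Valence configurations: N⁺ [He]2s²2p², C⁺ [He]2s²2p¹, Ca⁺ [Ar]4s¹.
Approximate IE_2 values (kJ/mol): N 2856, K 3052, C 2353, Ca 1145.
So the second ionization energies run Ca < C < N < K.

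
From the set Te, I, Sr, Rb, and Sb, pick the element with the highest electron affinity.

I

Rb is in period 5, group 1; Sr is in period 5, group 2; Sb is in period 5, group 15; Te is in period 5, group 16; I is in period 5, group 17.
Electron affinity generally becomes more exothermic across a period toward the halogens and less exothermic down a group.
All lie in period 5; the across-period trend (electron affinity increases left to right) applies, with the exception below.
Note the exception: Rb has a higher electron affinity than Sr, contrary to the simple trend — adding an electron to Sr (ns²) has to open a new, higher-energy np subshell, which is unfavourable.
Approximate values (kJ/mol): Rb 47, Sr 5, Sb 103, Te 190, I 295.
The highest electron affinity among these belongs to I.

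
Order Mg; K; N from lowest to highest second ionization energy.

Mg < N < K

IE_2 is the cost of taking one more electron from the +1 cation: Mg⁺ still has 1 valence electron; K⁺ is the bare [Ar] core; N⁺ still has 4 valence electrons.
Pulling an electron out of a noble-gas core costs far more than removing a remaining valence electron, so K sits at the high end of IE_2.
Valence configurations: Mg⁺ [Ne]3s¹, N⁺ [He]2s²2p².
The numbers (kJ/mol): Mg 1451, K 3052, N 2856.
Hence IE_2: Mg < N < K.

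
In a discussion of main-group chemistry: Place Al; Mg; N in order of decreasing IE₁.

N is in period 2, group 15; Mg is in period 3, group 2; Al is in period 3, group 13.
IE₁ increases left→right with effective nuclear charge and decreases top→bottom as the valence shell moves farther out.
Here both period and group differ, so the two effects have to be weighed against each other.
Mg > Al: this pair runs against the simple trend — see the exception note.
N > Mg: both effects reinforce here, so N is clearly the higher of the two.
Note the exception: Mg has a higher first ionization energy than Al, contrary to the simple trend — Al's single 3p electron is easier to remove than one from Mg's filled 3s².
Tabulated first ionization energy (kJ/mol): N 1402, Mg 738, Al 578.
So from highest to lowest: N > Mg > Al.

N > Mg > Al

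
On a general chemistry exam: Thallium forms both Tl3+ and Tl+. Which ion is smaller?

Both ions have Z = 81 protons, but Tl3+ has lost more electrons, so its remaining electrons feel a larger effective nuclear charge per electron and are pulled in more tightly.
Higher positive charge → smaller ion, so Tl+ > Tl3+.

Tl3+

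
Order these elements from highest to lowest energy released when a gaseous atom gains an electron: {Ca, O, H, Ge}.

H is in period 1, group 1; O is in period 2, group 16; Ca is in period 4, group 2; Ge is in period 4, group 14.
Adding an electron releases more energy for atoms nearer the top right (short of the noble gases).
Here both period and group differ, so the two effects have to be weighed against each other.
H > Ca: period and group pull opposite ways; the down-group shift dominates (73 vs 2 kJ/mol).
Ge > H: period and group pull opposite ways; the across-period shift dominates (119 vs 73 kJ/mol).
O > Ge: relative to Ge, both the across-period and down-group shifts push O's electron affinity up.
Approximate values (kJ/mol): H 73, O 141, Ca 2, Ge 119.
So from highest to lowest: O > Ge > H > Ca.

O > Ge > H > Ca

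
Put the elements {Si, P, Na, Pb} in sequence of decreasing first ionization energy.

First ionization energy rises across a period (greater Z_eff holds electrons more tightly) and falls down a group (valence electrons are farther from the nucleus).
Here both period and group differ, so the two effects have to be weighed against each other.
Pb > Na: the two effects oppose for this pair; the across-period effect wins (716 vs 496 kJ/mol).
Si > Pb: they share group 14; the group trend gives Si the larger value.
P > Si: P lies to the right of Si in period 3, so the across-period effect alone puts P higher.
Tabulated first ionization energy (kJ/mol): Na 496, Si 786, P 1012, Pb 716.
So from highest to lowest: P > Si > Pb > Na.

P, Si, Pb, Na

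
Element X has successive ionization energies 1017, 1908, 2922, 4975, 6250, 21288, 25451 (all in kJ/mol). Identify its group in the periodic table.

Look for the largest jump between consecutive ionization energies: IE6/IE5 ≈ 3.4, far larger than any earlier ratio.
That jump marks the point where a core electron is being removed. So the atom has 5 valence electrons.
A main-group element with 5 valence electrons is in group 15.

Group 15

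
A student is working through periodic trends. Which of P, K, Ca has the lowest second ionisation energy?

Ca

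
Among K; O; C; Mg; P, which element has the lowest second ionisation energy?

The second ionization energy removes an electron from the +1 ion. For each element: K⁺ is the bare [Ar] core; O⁺ still has 5 valence electrons; C⁺ still has 3 valence electrons; Mg⁺ still has 1 valence electron; P⁺ still has 4 valence electrons.
Usually core removal costs more than valence removal, but here the competition is close: a tightly held n=2 valence electron can cost more to remove than an n=3 core electron, so the actual values have to decide it.
Valence configurations: O⁺ [He]2s²2p³, C⁺ [He]2s²2p¹, Mg⁺ [Ne]3s¹, P⁺ [Ne]3s²3p².
Approximate IE_2 values (kJ/mol): K 3052, O 3388, C 2353, Mg 1451, P 1907.
Overall IE_2 order: Mg < P < C < K < O.

Mg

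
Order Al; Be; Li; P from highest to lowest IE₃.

Be > Li > P > Al

IE_3 is the cost of taking one more electron from the +2 cation: Al²⁺ still has 1 valence electron; Be²⁺ is the bare [He] core; Li²⁺ is already 1 electron into the core; P²⁺ still has 3 valence electrons.
Core electrons are held far more tightly than valence electrons, so Li and Be top the IE_3 order.
Valence configurations: Al²⁺ [Ne]3s¹, P²⁺ [Ne]3s²3p¹.
Approximate IE_3 values (kJ/mol): Al 2745, Be 14849, Li 11815, P 2914.
Overall IE_3 order: Al < P < Li < Be.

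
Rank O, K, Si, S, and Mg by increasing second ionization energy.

Consider each +1 ion: O⁺ still has 5 valence electrons; K⁺ is the bare [Ar] core; Si⁺ still has 3 valence electrons; S⁺ still has 5 valence electrons; Mg⁺ still has 1 valence electron.
Usually core removal costs more than valence removal, but here the competition is close: a tightly held n=2 valence electron can cost more to remove than an n=3 core electron, so the actual values have to decide it.
Valence configurations: O⁺ [He]2s²2p³, Si⁺ [Ne]3s²3p¹, S⁺ [Ne]3s²3p³, Mg⁺ [Ne]3s¹.
Tabulated IE_2 (kJ/mol): O 3388, K 3052, Si 1577, S 2252, Mg 1451.
Putting it together, IE_2: Mg < Si < S < K < O.

Mg < Si < S < K < O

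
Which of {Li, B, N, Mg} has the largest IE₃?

The third ionization energy removes an electron from the +2 ion. For each element: Li²⁺ is already 1 electron into the core; B²⁺ still has 1 valence electron; N²⁺ still has 3 valence electrons; Mg²⁺ is the bare [Ne] core.
Core electrons are held far more tightly than valence electrons, so Mg and Li top the IE_3 order.
Valence configurations: B²⁺ [He]2s¹, N²⁺ [He]2s²2p¹.
Approximate IE_3 values (kJ/mol): Li 11815, B 3660, N 4578, Mg 7733.
Putting it together, IE_3: B < N < Mg < Li.

Li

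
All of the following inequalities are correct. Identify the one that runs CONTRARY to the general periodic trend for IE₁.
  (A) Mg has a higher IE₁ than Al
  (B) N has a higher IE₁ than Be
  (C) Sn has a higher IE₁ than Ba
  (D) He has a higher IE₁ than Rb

The general trend: IE₁ increases across a period and decreases down a group.
(A) Mg (period 3, group 2) vs Al (period 3, group 13): the stated order contradicts the simple trend.
(B) N (period 2, group 15) vs Be (period 2, group 2): the stated order agrees with the simple trend.
(C) Sn (period 5, group 14) vs Ba (period 6, group 2): the stated order agrees with the simple trend.
(D) He (period 1, group 18) vs Rb (period 5, group 1): the stated order agrees with the simple trend.
The exception is (A): Al's single 3p electron is easier to remove than one from Mg's filled 3s².

(A)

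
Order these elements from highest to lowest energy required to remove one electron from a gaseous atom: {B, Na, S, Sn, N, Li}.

N > S > B > Sn > Li > Na

Li is in period 2, group 1; B is in period 2, group 13; N is in period 2, group 15; Na is in period 3, group 1; S is in period 3, group 16; Sn is in period 5, group 14.
Removing the outermost electron gets harder across a period and easier down a group.
Neither a single period nor a single group — weigh both effects.
Li > Na: they share group 1; the group trend gives Li the larger value.
Sn > Li: period and group pull opposite ways; the across-period shift dominates (709 vs 520 kJ/mol).
B > Sn: the two effects oppose for this pair; the down-group effect wins (801 vs 709 kJ/mol).
S > B: period and group pull opposite ways; the across-period shift dominates (1000 vs 801 kJ/mol).
N > S: the two effects oppose for this pair; the down-group effect wins (1402 vs 1000 kJ/mol).
For reference (kJ/mol): Li 520, B 801, N 1402, Na 496, S 1000, Sn 709.
So from highest to lowest: N > S > B > Sn > Li > Na.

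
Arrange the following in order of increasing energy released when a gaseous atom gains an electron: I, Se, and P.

P is in period 3, group 15; Se is in period 4, group 16; I is in period 5, group 17.
Atoms with high Z_eff and room in the valence shell (especially the halogens) have the most exothermic electron affinities.
These sit on a diagonal, where the across-period and down-group effects partly cancel.
Se > P: the two effects oppose for this pair; the across-period effect wins (195 vs 72 kJ/mol).
I > Se: the two effects oppose for this pair; the across-period effect wins (295 vs 195 kJ/mol).
Tabulated electron affinity (kJ/mol): P 72, Se 195, I 295.
So from lowest to highest: P < Se < I.

P, Se, I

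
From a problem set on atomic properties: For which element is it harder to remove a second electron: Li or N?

Li

The second ionization energy removes an electron from the +1 ion. For each element: Li⁺ is the bare [He] core; N⁺ still has 4 valence electrons.
Pulling an electron out of a noble-gas core costs far more than removing a remaining valence electron, so Li sits at the high end of IE_2.
Approximate IE_2 values (kJ/mol): Li 7298, N 2856.
Hence IE_2: N < Li.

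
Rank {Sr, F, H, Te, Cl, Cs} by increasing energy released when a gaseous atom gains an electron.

Sr, Cs, H, Te, F, Cl

H is in period 1, group 1; F is in period 2, group 17; Cl is in period 3, group 17; Sr is in period 5, group 2; Te is in period 5, group 16; Cs is in period 6, group 1.
Atoms with high Z_eff and room in the valence shell (especially the halogens) have the most exothermic electron affinities.
Neither a single period nor a single group — weigh both effects.
Cs > Sr: this pair runs against the simple trend — see the exception note.
H > Cs: H sits above Cs in group 1, so the down-group effect alone puts H higher.
Te > H: the two effects oppose for this pair; the across-period effect wins (190 vs 73 kJ/mol).
F > Te: relative to Te, both the across-period and down-group shifts push F's electron affinity up.
Cl > F: this pair runs against the simple trend — see the exception note.
Note the exception: Cs has a higher electron affinity than Sr, contrary to the simple trend — adding an electron to Sr (ns²) has to open a new, higher-energy np subshell, which is unfavourable.
Note the exception: Cl has a higher electron affinity than F, contrary to the simple trend — F's small 2p subshell makes the incoming electron feel strong e⁻–e⁻ repulsion, so Cl actually releases more energy on gaining an electron.
Tabulated electron affinity (kJ/mol): H 73, F 328, Cl 349, Sr 5, Te 190, Cs 46.
So from lowest to highest: Sr < Cs < H < Te < F < Cl.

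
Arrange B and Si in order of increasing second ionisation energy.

After 1 electron has been removed, what remains? B⁺ still has 2 valence electrons; Si⁺ still has 3 valence electrons.
All are still removing valence electrons, so compare the +1 ions as you would atoms: IE_2 generally rises across a period (higher Z_eff) and falls down a group (larger shell), subject to the usual subshell exceptions.
Valence configurations: B⁺ [He]2s², Si⁺ [Ne]3s²3p¹.
The numbers (kJ/mol): B 2427, Si 1577.
So the second ionization energies run Si < B.

Si < B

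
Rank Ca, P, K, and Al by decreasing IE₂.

K > P > Al > Ca

After 1 electron has been removed, what remains? Ca⁺ still has 1 valence electron; P⁺ still has 4 valence electrons; K⁺ is the bare [Ar] core; Al⁺ still has 2 valence electrons.
Pulling an electron out of a noble-gas core costs far more than removing a remaining valence electron, so K sits at the high end of IE_2.
Valence configurations: Ca⁺ [Ar]4s¹, P⁺ [Ne]3s²3p², Al⁺ [Ne]3s².
The numbers (kJ/mol): Ca 1145, P 1907, K 3052, Al 1817.
Hence IE_2: Ca < Al < P < K.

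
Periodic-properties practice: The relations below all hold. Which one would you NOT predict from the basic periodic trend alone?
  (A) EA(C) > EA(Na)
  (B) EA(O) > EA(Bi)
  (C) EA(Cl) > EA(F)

The general trend: electron affinity increases across a period and decreases down a group.
(A) C (period 2, group 14) vs Na (period 3, group 1): the stated order agrees with the simple trend.
(B) O (period 2, group 16) vs Bi (period 6, group 15): the stated order agrees with the simple trend.
(C) Cl (period 3, group 17) vs F (period 2, group 17): the stated order contradicts the simple trend.
The exception is (C): F's small 2p subshell makes the incoming electron feel strong e⁻–e⁻ repulsion, so Cl actually releases more energy on gaining an electron.

(C)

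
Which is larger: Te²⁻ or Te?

Te²⁻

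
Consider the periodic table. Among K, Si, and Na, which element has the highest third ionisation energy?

Na

IE_3 is the cost of taking one more electron from the +2 cation: K²⁺ is already 1 electron into the core; Si²⁺ still has 2 valence electrons; Na²⁺ is already 1 electron into the core.
Core electrons are held far more tightly than valence electrons, so K and Na top the IE_3 order.
Approximate IE_3 values (kJ/mol): K 4420, Si 3232, Na 6910.
Overall IE_3 order: Si < K < Na.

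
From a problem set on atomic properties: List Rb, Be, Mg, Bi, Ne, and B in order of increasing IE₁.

Be is in period 2, group 2; B is in period 2, group 13; Ne is in period 2, group 18; Mg is in period 3, group 2; Rb is in period 5, group 1; Bi is in period 6, group 15.
Removing the outermost electron gets harder across a period and easier down a group.
Neither a single period nor a single group — weigh both effects.
Bi > Rb: period and group pull opposite ways; the across-period shift dominates (703 vs 403 kJ/mol).
Mg > Bi: the two effects oppose for this pair; the down-group effect wins (738 vs 703 kJ/mol).
B > Mg: relative to Mg, both the across-period and down-group shifts push B's first ionization energy up.
Be > B: this pair runs against the simple trend — see the exception note.
Ne > Be: both are in period 2; the period trend gives Ne the larger value.
Note the exception: Be has a higher first ionization energy than B, contrary to the simple trend — removing B's lone 2p electron is easier than breaking Be's filled 2s².
For reference (kJ/mol): Be 900, B 801, Ne 2081, Mg 738, Rb 403, Bi 703.
So from lowest to highest: Rb < Bi < Mg < B < Be < Ne.

Rb, Bi, Mg, B, Be, Ne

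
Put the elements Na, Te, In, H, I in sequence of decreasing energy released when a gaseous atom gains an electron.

Adding an electron releases more energy for atoms nearer the top right (short of the noble gases).
Neither a single period nor a single group — weigh both effects.
Na > In: period and group pull opposite ways; the down-group shift dominates (53 vs 29 kJ/mol).
H > Na: H sits above Na in group 1, so the down-group effect alone puts H higher.
Te > H: the two effects oppose for this pair; the across-period effect wins (190 vs 73 kJ/mol).
I > Te: I lies to the right of Te in period 5, so the across-period effect alone puts I higher.
Approximate values (kJ/mol): H 73, Na 53, In 29, Te 190, I 295.
So from highest to lowest: I > Te > H > Na > In.

I, Te, H, Na, In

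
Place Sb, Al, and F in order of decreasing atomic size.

Sb > Al > F

Across a period the added protons contract the valence shell; down a group each new principal shell makes the atom larger.
These span different periods and groups, so the two trends combine.
Al > F: both effects reinforce here, so Al is clearly the larger of the two.
Sb > Al: the two effects oppose for this pair; the down-group effect wins (140 vs 126 pm).
Tabulated atomic radius (pm): F 64, Al 126, Sb 140.
So from largest to smallest: Sb > Al > F.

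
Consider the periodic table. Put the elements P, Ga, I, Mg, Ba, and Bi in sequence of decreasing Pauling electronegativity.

I, P, Bi, Ga, Mg, Ba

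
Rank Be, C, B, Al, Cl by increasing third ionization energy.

Al < B < Cl < C < Be

The third ionization energy removes an electron from the +2 ion. For each element: Be²⁺ is the bare [He] core; C²⁺ still has 2 valence electrons; B²⁺ still has 1 valence electron; Al²⁺ still has 1 valence electron; Cl²⁺ still has 5 valence electrons.
Breaking into a closed-shell core is much more expensive than removing a leftover valence electron — Be has the largest IE_3 here.
Valence configurations: C²⁺ [He]2s², B²⁺ [He]2s¹, Al²⁺ [Ne]3s¹, Cl²⁺ [Ne]3s²3p³.
Tabulated IE_3 (kJ/mol): Be 14849, C 4620, B 3660, Al 2745, Cl 3822.
Putting it together, IE_3: Al < B < Cl < C < Be.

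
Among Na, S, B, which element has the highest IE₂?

Consider each +1 ion: Na⁺ is the bare [Ne] core; S⁺ still has 5 valence electrons; B⁺ still has 2 valence electrons.
Pulling an electron out of a noble-gas core costs far more than removing a remaining valence electron, so Na sits at the high end of IE_2.
Valence configurations: S⁺ [Ne]3s²3p³, B⁺ [He]2s².
The numbers (kJ/mol): Na 4562, S 2252, B 2427.
Overall IE_2 order: S < B < Na.

Na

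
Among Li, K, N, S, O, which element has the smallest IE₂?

IE_2 is the cost of taking one more electron from the +1 cation: Li⁺ is the bare [He] core; K⁺ is the bare [Ar] core; N⁺ still has 4 valence electrons; S⁺ still has 5 valence electrons; O⁺ still has 5 valence electrons.
Usually core removal costs more than valence removal, but here the competition is close: a tightly held n=2 valence electron can cost more to remove than an n=3 core electron, so the actual values have to decide it.
Valence configurations: N⁺ [He]2s²2p², S⁺ [Ne]3s²3p³, O⁺ [He]2s²2p³.
The numbers (kJ/mol): Li 7298, K 3052, N 2856, S 2252, O 3388.
So the second ionization energies run S < N < K < O < Li.

S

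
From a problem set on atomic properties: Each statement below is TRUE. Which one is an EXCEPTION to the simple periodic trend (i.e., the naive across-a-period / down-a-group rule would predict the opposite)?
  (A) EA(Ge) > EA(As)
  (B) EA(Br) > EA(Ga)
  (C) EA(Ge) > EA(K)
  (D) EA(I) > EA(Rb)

(A)

The general trend: electron affinity increases across a period and decreases down a group.
(A) Ge (period 4, group 14) vs As (period 4, group 15): the stated order contradicts the simple trend.
(B) Br (period 4, group 17) vs Ga (period 4, group 13): the stated order agrees with the simple trend.
(C) Ge (period 4, group 14) vs K (period 4, group 1): the stated order agrees with the simple trend.
(D) I (period 5, group 17) vs Rb (period 5, group 1): the stated order agrees with the simple trend.
The exception is (A): adding an electron to As's half-filled 4p³ is unfavourable, so Ge (4p²) has the more exothermic EA.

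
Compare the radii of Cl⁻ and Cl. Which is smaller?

Forming Cl⁻ adds 1 electron to Cl. More electron–electron repulsion in the same shell, with unchanged nuclear charge, lets the cloud expand.
An anion is larger than its parent atom: Cl⁻ > Cl.

Cl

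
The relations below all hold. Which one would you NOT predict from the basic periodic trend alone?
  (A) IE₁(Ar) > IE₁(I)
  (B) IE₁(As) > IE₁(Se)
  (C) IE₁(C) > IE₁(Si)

The general trend: first ionisation energy increases across a period and decreases down a group.
(A) Ar (period 3, group 18) vs I (period 5, group 17): the stated order agrees with the simple trend.
(B) As (period 4, group 15) vs Se (period 4, group 16): the stated order contradicts the simple trend.
(C) C (period 2, group 14) vs Si (period 3, group 14): the stated order agrees with the simple trend.
The exception is (B): Se (4p⁴) ionizes more easily than half-filled As (4p³).

(B)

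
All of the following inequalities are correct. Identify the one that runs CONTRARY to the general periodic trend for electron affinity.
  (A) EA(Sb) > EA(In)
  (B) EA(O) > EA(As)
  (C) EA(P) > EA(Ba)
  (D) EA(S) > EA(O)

The general trend: electron affinity increases across a period and decreases down a group.
(A) Sb (period 5, group 15) vs In (period 5, group 13): the stated order agrees with the simple trend.
(B) O (period 2, group 16) vs As (period 4, group 15): the stated order agrees with the simple trend.
(C) P (period 3, group 15) vs Ba (period 6, group 2): the stated order agrees with the simple trend.
(D) S (period 3, group 16) vs O (period 2, group 16): the stated order contradicts the simple trend.
The exception is (D): the compact 2p subshell of O repels the added electron more than S's larger 3p does.

(D)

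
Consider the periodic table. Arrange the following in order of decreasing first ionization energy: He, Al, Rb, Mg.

He, Mg, Al, Rb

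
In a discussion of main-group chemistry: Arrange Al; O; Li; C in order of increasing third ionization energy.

After 2 electrons have been removed, what remains? Al²⁺ still has 1 valence electron; O²⁺ still has 4 valence electrons; Li²⁺ is already 1 electron into the core; C²⁺ still has 2 valence electrons.
Core electrons are held far more tightly than valence electrons, so Li tops the IE_3 order.
Valence configurations: Al²⁺ [Ne]3s¹, O²⁺ [He]2s²2p², C²⁺ [He]2s².
Approximate IE_3 values (kJ/mol): Al 2745, O 5300, Li 11815, C 4620.
Putting it together, IE_3: Al < C < O < Li.

Al < C < O < Li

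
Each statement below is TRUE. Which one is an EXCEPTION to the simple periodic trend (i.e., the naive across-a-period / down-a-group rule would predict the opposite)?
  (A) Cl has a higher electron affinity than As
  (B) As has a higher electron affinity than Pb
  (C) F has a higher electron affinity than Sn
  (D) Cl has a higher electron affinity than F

The general trend: electron affinity increases across a period and decreases down a group.
(A) Cl (period 3, group 17) vs As (period 4, group 15): the stated order agrees with the simple trend.
(B) As (period 4, group 15) vs Pb (period 6, group 14): the stated order agrees with the simple trend.
(C) F (period 2, group 17) vs Sn (period 5, group 14): the stated order agrees with the simple trend.
(D) Cl (period 3, group 17) vs F (period 2, group 17): the stated order contradicts the simple trend.
The exception is (D): F's small 2p subshell makes the incoming electron feel strong e⁻–e⁻ repulsion, so Cl actually releases more energy on gaining an electron.

(D)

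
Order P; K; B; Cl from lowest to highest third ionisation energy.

P, B, Cl, K

After 2 electrons have been removed, what remains? P²⁺ still has 3 valence electrons; K²⁺ is already 1 electron into the core; B²⁺ still has 1 valence electron; Cl²⁺ still has 5 valence electrons.
Core electrons are held far more tightly than valence electrons, so K tops the IE_3 order.
Valence configurations: P²⁺ [Ne]3s²3p¹, B²⁺ [He]2s¹, Cl²⁺ [Ne]3s²3p³.
Tabulated IE_3 (kJ/mol): P 2914, K 4420, B 3660, Cl 3822.
So the third ionization energies run P < B < Cl < K.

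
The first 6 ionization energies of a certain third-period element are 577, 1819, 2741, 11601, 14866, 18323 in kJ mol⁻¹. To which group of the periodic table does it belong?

Look for the largest jump between consecutive ionization energies: IE4/IE3 ≈ 4.2, far larger than any earlier ratio.
That jump marks the point where a core electron is being removed. So the atom has 3 valence electrons.
A main-group element with 3 valence electrons is in group 13.

Group 13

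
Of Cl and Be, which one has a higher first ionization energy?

Removing the outermost electron gets harder across a period and easier down a group.
Here both period and group differ, so the two effects have to be weighed against each other.
Cl > Be: the two effects oppose for this pair; the across-period effect wins (1251 vs 900 kJ/mol).
Approximate values (kJ/mol): Be 900, Cl 1251.
So Cl has the higher first ionization energy (Cl > Be).

Cl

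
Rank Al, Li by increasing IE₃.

Al < Li

Consider each +2 ion: Al²⁺ still has 1 valence electron; Li²⁺ is already 1 electron into the core.
Core electrons are held far more tightly than valence electrons, so Li tops the IE_3 order.
Tabulated IE_3 (kJ/mol): Al 2745, Li 11815.
Hence IE_3: Al < Li.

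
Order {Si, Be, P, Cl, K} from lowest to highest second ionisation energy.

The second ionization energy removes an electron from the +1 ion. For each element: Si⁺ still has 3 valence electrons; Be⁺ still has 1 valence electron; P⁺ still has 4 valence electrons; Cl⁺ still has 6 valence electrons; K⁺ is the bare [Ar] core.
Pulling an electron out of a noble-gas core costs far more than removing a remaining valence electron, so K sits at the high end of IE_2.
Valence configurations: Si⁺ [Ne]3s²3p¹, Be⁺ [He]2s¹, P⁺ [Ne]3s²3p², Cl⁺ [Ne]3s²3p⁴.
Tabulated IE_2 (kJ/mol): Si 1577, Be 1757, P 1907, Cl 2298, K 3052.
Hence IE_2: Si < Be < P < Cl < K.

Si, Be, P, Cl, K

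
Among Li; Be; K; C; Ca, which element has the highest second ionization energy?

Li

Consider each +1 ion: Li⁺ is the bare [He] core; Be⁺ still has 1 valence electron; K⁺ is the bare [Ar] core; C⁺ still has 3 valence electrons; Ca⁺ still has 1 valence electron.
Core electrons are held far more tightly than valence electrons, so K and Li top the IE_2 order.
Valence configurations: Be⁺ [He]2s¹, C⁺ [He]2s²2p¹, Ca⁺ [Ar]4s¹.
The numbers (kJ/mol): Li 7298, Be 1757, K 3052, C 2353, Ca 1145.
So the second ionization energies run Ca < Be < C < K < Li.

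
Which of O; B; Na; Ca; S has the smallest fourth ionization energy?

Consider each +3 ion: O³⁺ still has 3 valence electrons; B³⁺ is the bare [He] core; Na³⁺ is already 2 electrons into the core; Ca³⁺ is already 1 electron into the core; S³⁺ still has 3 valence electrons.
Usually core removal costs more than valence removal, but here the competition is close: a tightly held n=2 valence electron can cost more to remove than an n=3 core electron, so the actual values have to decide it.
Valence configurations: O³⁺ [He]2s²2p¹, S³⁺ [Ne]3s²3p¹.
The numbers (kJ/mol): O 7469, B 25026, Na 9543, Ca 6491, S 4556.
Hence IE_4: S < Ca < O < Na < B.

S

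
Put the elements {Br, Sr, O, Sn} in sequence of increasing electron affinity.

EA tends to increase across a period and decrease down a group, though the pattern is less regular than for IE or radius.
These span different periods and groups, so the two trends combine.
Sn > Sr: both are in period 5; the period trend gives Sn the larger value.
O > Sn: relative to Sn, both the across-period and down-group shifts push O's electron affinity up.
Br > O: period and group pull opposite ways; the across-period shift dominates (325 vs 141 kJ/mol).
Approximate values (kJ/mol): O 141, Br 325, Sr 5, Sn 107.
So from lowest to highest: Sr < Sn < O < Br.

Sr, Sn, O, Br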